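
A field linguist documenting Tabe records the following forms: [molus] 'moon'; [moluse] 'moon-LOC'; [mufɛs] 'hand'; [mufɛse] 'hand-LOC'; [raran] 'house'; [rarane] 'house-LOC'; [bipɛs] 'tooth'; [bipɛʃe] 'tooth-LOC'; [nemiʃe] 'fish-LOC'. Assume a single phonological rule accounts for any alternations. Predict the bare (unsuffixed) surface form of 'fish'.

The stem for 'tooth' ends in [s] in [bipɛs] but [ʃ] in [bipɛʃe].
If /s/ were underlying and a rule turned it into [ʃ] before the LOC suffix, 'hand' would also alternate; but it has [s] in both [mufɛs] and [mufɛse].
The underlying segment must be /ʃ/; palato-alveolar /ʃ/ becomes [s] when no front vowel follows, yielding [s] there.
The one attested form of 'fish', [nemiʃe], shows underlying /nemiʃ/. Applying the same rule when no front vowel follows gives [nemis].

[nemis]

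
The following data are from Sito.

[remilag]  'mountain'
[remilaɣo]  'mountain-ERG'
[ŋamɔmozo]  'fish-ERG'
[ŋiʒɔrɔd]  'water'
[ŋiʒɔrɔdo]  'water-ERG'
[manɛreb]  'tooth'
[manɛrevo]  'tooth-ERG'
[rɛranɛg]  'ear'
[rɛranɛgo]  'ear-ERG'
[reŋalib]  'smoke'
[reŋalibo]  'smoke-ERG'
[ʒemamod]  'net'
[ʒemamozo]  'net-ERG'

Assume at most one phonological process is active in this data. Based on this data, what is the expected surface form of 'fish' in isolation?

The root 'net' surfaces as [ʒemamod] and [ʒemamozo], with a stem-final [d] ~ [z] alternation.
The stem 'water' ([ŋiʒɔrɔd], [ŋiʒɔrɔdo]) shows [d] unchanged in both environments, so [d] cannot be basic with [z] derived before the ERG suffix.
The underlying segment must be /z/; voiced fricatives become stops word-finally, yielding [d] there.
The one attested form of 'fish', [ŋamɔmozo], shows underlying /ŋamɔmoz/. Applying the same rule word-finally gives [ŋamɔmod].

[ŋamɔmod]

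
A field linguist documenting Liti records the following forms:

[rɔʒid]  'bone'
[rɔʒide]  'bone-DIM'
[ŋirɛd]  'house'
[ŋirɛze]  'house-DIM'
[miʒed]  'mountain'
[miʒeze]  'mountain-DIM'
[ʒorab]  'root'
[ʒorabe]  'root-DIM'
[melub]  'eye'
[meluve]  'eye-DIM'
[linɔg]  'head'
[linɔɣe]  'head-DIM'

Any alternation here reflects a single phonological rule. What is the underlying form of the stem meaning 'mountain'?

The root 'mountain' surfaces as [miʒed] and [miʒeze], with a stem-final [d] ~ [z] alternation.
Compare 'bone', with invariant [d] in [rɔʒid] and [rɔʒide]: an analysis with underlying /d/ and a rule producing [z] before the DIM suffix would wrongly predict alternation here too.
So /z/ is underlying, and a rule of word-final hardening — voiced fricatives become stops word-finally — gives [d].

/miʒez/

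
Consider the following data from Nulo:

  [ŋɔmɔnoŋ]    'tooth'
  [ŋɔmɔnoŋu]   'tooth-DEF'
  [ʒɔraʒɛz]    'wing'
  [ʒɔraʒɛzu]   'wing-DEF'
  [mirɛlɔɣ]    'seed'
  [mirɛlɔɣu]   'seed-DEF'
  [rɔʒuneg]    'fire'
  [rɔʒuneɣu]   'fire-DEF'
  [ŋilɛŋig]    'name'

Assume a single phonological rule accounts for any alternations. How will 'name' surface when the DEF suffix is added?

The stem for 'fire' ends in [g] in [rɔʒuneg] but [ɣ] in [rɔʒuneɣu].
The stem 'seed' ([mirɛlɔɣ], [mirɛlɔɣu]) shows [ɣ] unchanged in both environments, so [ɣ] cannot be basic with [g] derived in isolation.
So /g/ is underlying, and a rule of intervocalic spirantization — voiced stops become fricatives between vowels — gives [ɣ].
From [ŋilɛŋig] the stem 'name' is /ŋilɛŋig/; between vowels this yields [ŋilɛŋiɣu].

[ŋilɛŋiɣu]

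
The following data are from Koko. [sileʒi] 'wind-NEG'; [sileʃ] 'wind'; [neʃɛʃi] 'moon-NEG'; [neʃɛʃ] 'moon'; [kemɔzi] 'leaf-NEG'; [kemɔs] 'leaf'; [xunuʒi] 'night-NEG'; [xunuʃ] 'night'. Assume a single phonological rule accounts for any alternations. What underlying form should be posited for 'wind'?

'wind' shows [ʒ] ~ [ʃ] at the end of the stem ([sileʒi] vs [sileʃ]).
But 'moon' keeps [ʃ] in both environments ([neʃɛʃi], [neʃɛʃ]), so there is no rule changing /ʃ/ to [ʒ] before the NEG suffix.
The alternation reflects word-final obstruent devoicing: voiced obstruents become voiceless word-finally. /ʒ/ is underlying.
So 'wind' = /sileʒ/.

/sileʒ/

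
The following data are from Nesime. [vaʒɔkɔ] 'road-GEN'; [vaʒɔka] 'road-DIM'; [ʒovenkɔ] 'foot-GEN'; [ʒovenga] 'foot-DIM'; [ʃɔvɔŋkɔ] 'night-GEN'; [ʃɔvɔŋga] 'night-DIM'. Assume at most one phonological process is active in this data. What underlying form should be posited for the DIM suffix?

The DIM morpheme has two allomorphs, [-ga] and [-ka].
By contrast the GEN suffix keeps its initial [k] throughout — that segment must be underlying.
So the underlying form is /-ga/, and voiced stops become voiceless after a vowel.

/-ga/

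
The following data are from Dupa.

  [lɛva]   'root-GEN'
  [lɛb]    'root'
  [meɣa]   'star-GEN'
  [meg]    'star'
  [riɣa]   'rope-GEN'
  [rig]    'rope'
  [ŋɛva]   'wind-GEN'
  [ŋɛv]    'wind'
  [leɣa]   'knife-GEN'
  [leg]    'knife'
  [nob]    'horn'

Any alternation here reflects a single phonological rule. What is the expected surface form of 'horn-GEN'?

[nova]

In [lɛva] and [lɛb] the final segment of 'root' alternates: [v] ~ [b].
If /v/ were underlying and a rule turned it into [b] in isolation, 'wind' would also alternate; but it has [v] in both [ŋɛva] and [ŋɛv].
The alternation reflects intervocalic spirantization: voiced stops become fricatives between vowels. /b/ is underlying.
From [nob] the stem 'horn' is /nob/; between vowels this yields [nova].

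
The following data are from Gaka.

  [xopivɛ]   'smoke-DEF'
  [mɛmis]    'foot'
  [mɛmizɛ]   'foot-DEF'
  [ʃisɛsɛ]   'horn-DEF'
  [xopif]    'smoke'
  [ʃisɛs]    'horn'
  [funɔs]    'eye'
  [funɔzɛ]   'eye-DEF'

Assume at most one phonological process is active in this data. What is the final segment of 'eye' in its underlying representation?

/z/

In [funɔs] and [funɔzɛ] the final segment of 'eye' alternates: [s] ~ [z].
Compare 'horn', with invariant [s] in [ʃisɛs] and [ʃisɛsɛ]: an analysis with underlying /s/ and a rule producing [z] before the DEF suffix would wrongly predict alternation here too.
The alternation reflects word-final obstruent devoicing: voiced obstruents become voiceless word-finally. /z/ is underlying.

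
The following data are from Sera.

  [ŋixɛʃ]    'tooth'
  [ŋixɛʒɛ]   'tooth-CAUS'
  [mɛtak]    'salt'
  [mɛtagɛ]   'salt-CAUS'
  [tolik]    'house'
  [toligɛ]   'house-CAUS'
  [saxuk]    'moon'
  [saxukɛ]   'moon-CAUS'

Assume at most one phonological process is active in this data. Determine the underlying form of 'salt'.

/mɛtag/

The root 'salt' surfaces as [mɛtak] and [mɛtagɛ], with a stem-final [k] ~ [g] alternation.
Compare 'moon', with invariant [k] in [saxuk] and [saxukɛ]: an analysis with underlying /k/ and a rule producing [g] before the CAUS suffix would wrongly predict alternation here too.
The underlying segment must be /g/; voiced obstruents become voiceless word-finally, yielding [k] there.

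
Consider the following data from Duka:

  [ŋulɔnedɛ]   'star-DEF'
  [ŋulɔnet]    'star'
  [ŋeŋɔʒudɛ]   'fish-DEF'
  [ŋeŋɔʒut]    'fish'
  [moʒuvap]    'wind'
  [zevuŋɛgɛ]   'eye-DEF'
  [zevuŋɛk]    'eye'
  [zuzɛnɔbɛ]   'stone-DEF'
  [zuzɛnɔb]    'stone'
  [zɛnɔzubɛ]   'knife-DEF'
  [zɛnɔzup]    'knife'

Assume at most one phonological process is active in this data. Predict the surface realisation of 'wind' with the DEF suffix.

[moʒuvabɛ]

'knife' shows [b] ~ [p] at the end of the stem ([zɛnɔzubɛ] vs [zɛnɔzup]).
The stem 'stone' ([zuzɛnɔbɛ], [zuzɛnɔb]) shows [b] unchanged in both environments, so [b] cannot be basic with [p] derived in isolation.
Therefore /p/ is basic and [b] is derived by intervocalic voicing (voiceless stops become voiced between vowels).
The one attested form of 'wind', [moʒuvap], shows underlying /moʒuvap/. Applying the same rule between vowels gives [moʒuvabɛ].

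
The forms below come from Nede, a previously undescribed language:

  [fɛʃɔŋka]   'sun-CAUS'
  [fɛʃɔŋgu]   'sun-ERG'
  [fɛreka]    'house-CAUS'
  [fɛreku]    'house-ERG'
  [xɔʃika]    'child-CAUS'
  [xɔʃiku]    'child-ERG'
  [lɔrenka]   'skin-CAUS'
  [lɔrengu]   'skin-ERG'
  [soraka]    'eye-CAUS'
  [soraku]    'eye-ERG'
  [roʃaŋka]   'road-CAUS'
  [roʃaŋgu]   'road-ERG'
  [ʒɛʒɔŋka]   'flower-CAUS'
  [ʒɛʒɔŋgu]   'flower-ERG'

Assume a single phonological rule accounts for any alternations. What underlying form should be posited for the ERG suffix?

/-gu/

The ERG morpheme has two allomorphs, [-gu] and [-ku].
By contrast the CAUS suffix keeps its initial [k] throughout — that segment must be underlying.
The ERG suffix is therefore /-gu/ underlyingly, with post-vocalic devoicing: voiced stops become voiceless after a vowel.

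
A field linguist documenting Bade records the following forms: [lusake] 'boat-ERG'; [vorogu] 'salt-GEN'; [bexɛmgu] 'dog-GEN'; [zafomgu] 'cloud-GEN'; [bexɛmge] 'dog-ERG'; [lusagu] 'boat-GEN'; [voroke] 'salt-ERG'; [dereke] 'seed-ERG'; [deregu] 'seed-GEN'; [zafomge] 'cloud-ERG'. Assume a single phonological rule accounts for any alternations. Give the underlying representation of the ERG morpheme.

The ERG morpheme has two allomorphs, [-ge] and [-ke].
The GEN suffix, which begins with [g], is invariant after every stem; so [g] is not altered by any rule here.
The ERG suffix is therefore /-ke/ underlyingly, with post-nasal voicing: voiceless stops become voiced after a nasal.

/-ke/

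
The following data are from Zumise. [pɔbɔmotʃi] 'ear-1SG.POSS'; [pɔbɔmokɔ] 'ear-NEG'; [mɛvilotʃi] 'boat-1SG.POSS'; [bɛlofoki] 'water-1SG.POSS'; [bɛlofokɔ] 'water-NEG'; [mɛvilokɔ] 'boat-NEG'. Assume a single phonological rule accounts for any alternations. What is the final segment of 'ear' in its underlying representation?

/tʃ/

'ear' shows [tʃ] ~ [k] at the end of the stem ([pɔbɔmotʃi] vs [pɔbɔmokɔ]).
But 'water' keeps [k] in both environments ([bɛlofoki], [bɛlofokɔ]), so there is no rule changing /k/ to [tʃ] before the 1SG.POSS suffix.
Therefore /tʃ/ is basic and [k] is derived by depalatalization (palato-alveolar /tʃ/ becomes [k] when no front vowel follows).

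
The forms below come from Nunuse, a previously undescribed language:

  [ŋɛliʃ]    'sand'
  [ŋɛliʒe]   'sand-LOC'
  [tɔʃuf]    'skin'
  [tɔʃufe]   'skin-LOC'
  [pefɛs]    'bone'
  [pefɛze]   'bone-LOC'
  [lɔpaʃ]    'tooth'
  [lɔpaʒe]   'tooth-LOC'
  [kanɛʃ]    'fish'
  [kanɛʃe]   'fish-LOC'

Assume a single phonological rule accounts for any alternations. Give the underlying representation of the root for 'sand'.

In [ŋɛliʃ] and [ŋɛliʒe] the final segment of 'sand' alternates: [ʃ] ~ [ʒ].
The stem 'fish' ([kanɛʃ], [kanɛʃe]) shows [ʃ] unchanged in both environments, so [ʃ] cannot be basic with [ʒ] derived before the LOC suffix.
Therefore /ʒ/ is basic and [ʃ] is derived by word-final obstruent devoicing (voiced obstruents become voiceless word-finally).

/ŋɛliʒ/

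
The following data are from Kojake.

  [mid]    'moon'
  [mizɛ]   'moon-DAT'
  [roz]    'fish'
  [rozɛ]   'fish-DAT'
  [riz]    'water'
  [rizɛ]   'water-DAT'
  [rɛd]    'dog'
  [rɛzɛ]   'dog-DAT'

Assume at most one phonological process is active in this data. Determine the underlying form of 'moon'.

In [mid] and [mizɛ] the final segment of 'moon' alternates: [d] ~ [z].
But 'water' keeps [z] in both environments ([riz], [rizɛ]), so there is no rule changing /z/ to [d] in isolation.
So /d/ is underlying, and a rule of intervocalic spirantization — voiced stops become fricatives between vowels — gives [z].

/mid/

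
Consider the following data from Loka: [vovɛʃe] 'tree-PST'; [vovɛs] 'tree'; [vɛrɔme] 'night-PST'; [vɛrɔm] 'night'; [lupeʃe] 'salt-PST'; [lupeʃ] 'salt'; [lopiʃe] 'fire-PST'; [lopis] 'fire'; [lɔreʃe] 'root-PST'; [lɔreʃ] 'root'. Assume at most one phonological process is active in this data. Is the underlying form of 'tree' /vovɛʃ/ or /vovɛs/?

The root 'tree' surfaces as [vovɛʃe] and [vovɛs], with a stem-final [ʃ] ~ [s] alternation.
The stem 'root' ([lɔreʃe], [lɔreʃ]) shows [ʃ] unchanged in both environments, so [ʃ] cannot be basic with [s] derived in isolation.
So /s/ is underlying, and a rule of palatalization before a front vowel — /s/ becomes palato-alveolar [ʃ] before a front vowel — gives [ʃ].

/vovɛs/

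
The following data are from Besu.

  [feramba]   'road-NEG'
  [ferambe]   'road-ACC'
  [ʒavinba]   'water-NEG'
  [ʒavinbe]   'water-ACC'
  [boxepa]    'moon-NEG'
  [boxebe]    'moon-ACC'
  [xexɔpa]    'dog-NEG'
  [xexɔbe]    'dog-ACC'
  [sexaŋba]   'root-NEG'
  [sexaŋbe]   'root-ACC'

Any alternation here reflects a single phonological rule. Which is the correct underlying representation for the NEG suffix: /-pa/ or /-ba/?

/-pa/

The NEG morpheme has two allomorphs, [-ba] and [-pa].
By contrast the ACC suffix keeps its initial [b] throughout — that segment must be underlying.
The NEG suffix is therefore /-pa/ underlyingly, with post-nasal voicing: voiceless stops become voiced after a nasal.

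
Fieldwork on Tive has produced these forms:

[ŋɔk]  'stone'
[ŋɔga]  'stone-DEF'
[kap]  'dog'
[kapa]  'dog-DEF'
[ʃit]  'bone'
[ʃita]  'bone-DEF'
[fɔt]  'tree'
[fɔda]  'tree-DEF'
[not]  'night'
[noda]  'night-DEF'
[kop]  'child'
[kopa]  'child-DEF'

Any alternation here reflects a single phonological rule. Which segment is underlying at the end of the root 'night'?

/d/

'night' shows [t] ~ [d] at the end of the stem ([not] vs [noda]).
Compare 'bone', with invariant [t] in [ʃit] and [ʃita]: an analysis with underlying /t/ and a rule producing [d] before the DEF suffix would wrongly predict alternation here too.
So /d/ is underlying, and a rule of word-final obstruent devoicing — voiced obstruents become voiceless word-finally — gives [t].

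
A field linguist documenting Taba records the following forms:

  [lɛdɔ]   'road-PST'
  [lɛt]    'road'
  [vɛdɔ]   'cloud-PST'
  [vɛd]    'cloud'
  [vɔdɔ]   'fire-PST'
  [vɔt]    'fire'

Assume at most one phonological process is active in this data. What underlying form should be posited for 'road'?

In [lɛdɔ] and [lɛt] the final segment of 'road' alternates: [d] ~ [t].
If /d/ were underlying and a rule turned it into [t] in isolation, 'cloud' would also alternate; but it has [d] in both [vɛdɔ] and [vɛd].
So /t/ is underlying, and a rule of intervocalic voicing — voiceless stops become voiced between vowels — gives [d].

/lɛt/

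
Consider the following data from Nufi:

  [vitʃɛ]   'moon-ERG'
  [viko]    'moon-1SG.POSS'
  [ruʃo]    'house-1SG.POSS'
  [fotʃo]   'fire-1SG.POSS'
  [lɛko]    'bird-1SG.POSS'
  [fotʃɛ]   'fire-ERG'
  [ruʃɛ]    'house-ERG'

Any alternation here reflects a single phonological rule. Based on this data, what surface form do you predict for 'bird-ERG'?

[lɛtʃɛ]

In [viko] and [vitʃɛ] the final segment of 'moon' alternates: [k] ~ [tʃ].
But 'fire' keeps [tʃ] in both environments ([fotʃo], [fotʃɛ]), so there is no rule changing /tʃ/ to [k] before the 1SG.POSS suffix.
The underlying segment must be /k/; /k/ becomes palato-alveolar [tʃ] before a front vowel, yielding [tʃ] there.
From [lɛko] the stem 'bird' is /lɛk/; before a front vowel this yields [lɛtʃɛ].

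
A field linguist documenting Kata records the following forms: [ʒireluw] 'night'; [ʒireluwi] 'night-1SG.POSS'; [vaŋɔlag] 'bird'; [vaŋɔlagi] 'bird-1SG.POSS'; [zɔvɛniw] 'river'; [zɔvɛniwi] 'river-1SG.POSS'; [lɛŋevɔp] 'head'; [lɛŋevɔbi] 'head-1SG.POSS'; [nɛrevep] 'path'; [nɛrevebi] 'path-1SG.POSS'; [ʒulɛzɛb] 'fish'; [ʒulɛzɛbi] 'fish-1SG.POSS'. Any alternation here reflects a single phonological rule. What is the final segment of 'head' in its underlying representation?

/p/

The stem for 'head' ends in [p] in [lɛŋevɔp] but [b] in [lɛŋevɔbi].
Compare 'fish', with invariant [b] in [ʒulɛzɛb] and [ʒulɛzɛbi]: an analysis with underlying /b/ and a rule producing [p] in isolation would wrongly predict alternation here too.
Therefore /p/ is basic and [b] is derived by intervocalic voicing (voiceless stops become voiced between vowels).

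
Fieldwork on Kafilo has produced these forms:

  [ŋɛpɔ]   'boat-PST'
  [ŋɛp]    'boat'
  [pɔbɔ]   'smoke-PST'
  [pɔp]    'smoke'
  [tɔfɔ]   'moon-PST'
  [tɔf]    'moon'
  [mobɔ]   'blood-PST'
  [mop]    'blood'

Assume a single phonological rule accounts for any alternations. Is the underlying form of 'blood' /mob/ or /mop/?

In [mobɔ] and [mop] the final segment of 'blood' alternates: [b] ~ [p].
But 'boat' keeps [p] in both environments ([ŋɛpɔ], [ŋɛp]), so there is no rule changing /p/ to [b] before the PST suffix.
So /b/ is underlying, and a rule of word-final obstruent devoicing — voiced obstruents become voiceless word-finally — gives [p].

/mob/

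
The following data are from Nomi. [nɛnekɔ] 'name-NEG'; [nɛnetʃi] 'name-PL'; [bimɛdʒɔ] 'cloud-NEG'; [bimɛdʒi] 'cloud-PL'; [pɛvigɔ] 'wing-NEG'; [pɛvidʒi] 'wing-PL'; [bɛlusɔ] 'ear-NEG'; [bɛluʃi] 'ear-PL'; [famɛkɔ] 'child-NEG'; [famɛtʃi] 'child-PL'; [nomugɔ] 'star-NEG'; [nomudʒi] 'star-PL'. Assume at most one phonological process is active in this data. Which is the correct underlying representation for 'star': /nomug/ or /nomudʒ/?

/nomug/

In [nomugɔ] and [nomudʒi] the final segment of 'star' alternates: [g] ~ [dʒ].
The stem 'cloud' ([bimɛdʒɔ], [bimɛdʒi]) shows [dʒ] unchanged in both environments, so [dʒ] cannot be basic with [g] derived before the NEG suffix.
So /g/ is underlying, and a rule of palatalization before a front vowel — /k/, /g/ and /s/ become palato-alveolar [tʃ], [dʒ] and [ʃ] before a front vowel — gives [dʒ].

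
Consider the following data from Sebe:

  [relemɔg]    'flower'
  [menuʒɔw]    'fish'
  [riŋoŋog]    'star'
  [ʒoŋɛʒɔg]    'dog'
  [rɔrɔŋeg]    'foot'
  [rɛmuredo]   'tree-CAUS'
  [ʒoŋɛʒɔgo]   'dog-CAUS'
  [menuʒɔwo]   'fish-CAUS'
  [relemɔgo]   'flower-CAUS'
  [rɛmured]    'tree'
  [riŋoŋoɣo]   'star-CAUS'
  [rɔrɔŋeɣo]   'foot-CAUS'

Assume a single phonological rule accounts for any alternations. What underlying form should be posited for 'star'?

/riŋoŋoɣ/

The root 'star' surfaces as [riŋoŋog] and [riŋoŋoɣo], with a stem-final [g] ~ [ɣ] alternation.
But 'dog' keeps [g] in both environments ([ʒoŋɛʒɔg], [ʒoŋɛʒɔgo]), so there is no rule changing /g/ to [ɣ] before the CAUS suffix.
So /ɣ/ is underlying, and a rule of word-final hardening — voiced fricatives become stops word-finally — gives [g].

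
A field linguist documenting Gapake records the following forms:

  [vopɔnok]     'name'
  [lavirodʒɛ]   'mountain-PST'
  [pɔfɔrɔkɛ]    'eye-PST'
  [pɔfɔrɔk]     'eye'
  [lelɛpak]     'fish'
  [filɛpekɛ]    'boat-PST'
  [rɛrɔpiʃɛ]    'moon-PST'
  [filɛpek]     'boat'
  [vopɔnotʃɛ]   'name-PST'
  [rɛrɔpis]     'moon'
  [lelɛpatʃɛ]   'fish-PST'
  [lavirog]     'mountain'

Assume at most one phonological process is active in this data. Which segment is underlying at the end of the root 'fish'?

In [lelɛpak] and [lelɛpatʃɛ] the final segment of 'fish' alternates: [k] ~ [tʃ].
But 'boat' keeps [k] in both environments ([filɛpek], [filɛpekɛ]), so there is no rule changing /k/ to [tʃ] before the PST suffix.
The alternation reflects depalatalization: palato-alveolar /tʃ/, /dʒ/ and /ʃ/ become [k], [g] and [s] when no front vowel follows. /tʃ/ is underlying.

/tʃ/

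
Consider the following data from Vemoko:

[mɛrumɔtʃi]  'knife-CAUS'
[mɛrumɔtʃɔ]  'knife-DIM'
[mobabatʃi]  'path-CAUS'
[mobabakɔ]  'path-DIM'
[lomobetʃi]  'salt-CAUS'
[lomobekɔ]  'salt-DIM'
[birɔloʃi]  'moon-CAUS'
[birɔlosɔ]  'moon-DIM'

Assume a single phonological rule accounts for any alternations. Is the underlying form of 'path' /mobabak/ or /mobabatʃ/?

The stem for 'path' ends in [tʃ] in [mobabatʃi] but [k] in [mobabakɔ].
If /tʃ/ were underlying and a rule turned it into [k] before the DIM suffix, 'knife' would also alternate; but it has [tʃ] in both [mɛrumɔtʃi] and [mɛrumɔtʃɔ].
So /k/ is underlying, and a rule of palatalization before a front vowel — /k/ and /s/ become palato-alveolar [tʃ] and [ʃ] before a front vowel — gives [tʃ].

/mobabak/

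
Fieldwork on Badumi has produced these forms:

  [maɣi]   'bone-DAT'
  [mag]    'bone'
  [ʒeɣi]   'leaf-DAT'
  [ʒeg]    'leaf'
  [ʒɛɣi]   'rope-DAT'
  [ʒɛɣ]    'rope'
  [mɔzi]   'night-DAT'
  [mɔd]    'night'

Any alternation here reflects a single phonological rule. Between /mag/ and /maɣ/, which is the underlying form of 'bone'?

/mag/

The stem for 'bone' ends in [ɣ] in [maɣi] but [g] in [mag].
But 'rope' keeps [ɣ] in both environments ([ʒɛɣi], [ʒɛɣ]), so there is no rule changing /ɣ/ to [g] in isolation.
So /g/ is underlying, and a rule of intervocalic spirantization — voiced stops become fricatives between vowels — gives [ɣ].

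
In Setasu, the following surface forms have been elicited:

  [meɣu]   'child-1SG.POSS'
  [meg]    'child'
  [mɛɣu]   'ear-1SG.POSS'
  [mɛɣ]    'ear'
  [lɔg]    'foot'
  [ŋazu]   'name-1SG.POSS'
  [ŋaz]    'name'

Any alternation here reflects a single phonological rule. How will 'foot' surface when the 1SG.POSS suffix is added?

The root 'child' surfaces as [meɣu] and [meg], with a stem-final [ɣ] ~ [g] alternation.
The stem 'ear' ([mɛɣu], [mɛɣ]) shows [ɣ] unchanged in both environments, so [ɣ] cannot be basic with [g] derived in isolation.
Therefore /g/ is basic and [ɣ] is derived by intervocalic spirantization (voiced stops become fricatives between vowels).
The one attested form of 'foot', [lɔg], shows underlying /lɔg/. Applying the same rule between vowels gives [lɔɣu].

[lɔɣu]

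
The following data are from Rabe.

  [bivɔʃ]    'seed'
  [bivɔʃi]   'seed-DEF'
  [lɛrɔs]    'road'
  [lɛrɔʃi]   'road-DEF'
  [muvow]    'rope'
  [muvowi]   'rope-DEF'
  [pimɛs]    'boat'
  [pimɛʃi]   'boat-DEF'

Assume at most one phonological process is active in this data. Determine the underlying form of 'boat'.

/pimɛs/

The stem for 'boat' ends in [s] in [pimɛs] but [ʃ] in [pimɛʃi].
Compare 'seed', with invariant [ʃ] in [bivɔʃ] and [bivɔʃi]: an analysis with underlying /ʃ/ and a rule producing [s] in isolation would wrongly predict alternation here too.
The alternation reflects palatalization before a front vowel: /s/ becomes palato-alveolar [ʃ] before a front vowel. /s/ is underlying.
Hence 'boat' is /pimɛs/ underlyingly.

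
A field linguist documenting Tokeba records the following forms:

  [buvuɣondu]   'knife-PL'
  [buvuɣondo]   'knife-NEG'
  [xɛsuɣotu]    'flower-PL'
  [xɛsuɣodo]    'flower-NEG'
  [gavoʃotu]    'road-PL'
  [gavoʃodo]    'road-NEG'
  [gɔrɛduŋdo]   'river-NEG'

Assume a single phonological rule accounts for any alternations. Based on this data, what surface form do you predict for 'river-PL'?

[gɔrɛduŋdu]

The PL suffix surfaces as [-du] and [-tu], depending on the final segment of the stem.
The NEG suffix, which begins with [d], is invariant after every stem; so [d] is not altered by any rule here.
The PL suffix is therefore /-tu/ underlyingly, with post-nasal voicing: voiceless stops become voiced after a nasal.
After 'river', which ends in a nasal, the suffix surfaces as [-du], giving [gɔrɛduŋdu].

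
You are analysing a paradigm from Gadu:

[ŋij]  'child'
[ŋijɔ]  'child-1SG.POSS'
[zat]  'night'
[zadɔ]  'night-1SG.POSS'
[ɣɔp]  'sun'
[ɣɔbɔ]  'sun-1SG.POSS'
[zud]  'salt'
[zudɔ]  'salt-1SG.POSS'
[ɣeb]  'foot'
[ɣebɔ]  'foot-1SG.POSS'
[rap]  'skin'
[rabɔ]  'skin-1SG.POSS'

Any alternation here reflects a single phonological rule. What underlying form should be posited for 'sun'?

The stem for 'sun' ends in [p] in [ɣɔp] but [b] in [ɣɔbɔ].
The stem 'foot' ([ɣeb], [ɣebɔ]) shows [b] unchanged in both environments, so [b] cannot be basic with [p] derived in isolation.
So /p/ is underlying, and a rule of intervocalic voicing — voiceless stops become voiced between vowels — gives [b].

/ɣɔp/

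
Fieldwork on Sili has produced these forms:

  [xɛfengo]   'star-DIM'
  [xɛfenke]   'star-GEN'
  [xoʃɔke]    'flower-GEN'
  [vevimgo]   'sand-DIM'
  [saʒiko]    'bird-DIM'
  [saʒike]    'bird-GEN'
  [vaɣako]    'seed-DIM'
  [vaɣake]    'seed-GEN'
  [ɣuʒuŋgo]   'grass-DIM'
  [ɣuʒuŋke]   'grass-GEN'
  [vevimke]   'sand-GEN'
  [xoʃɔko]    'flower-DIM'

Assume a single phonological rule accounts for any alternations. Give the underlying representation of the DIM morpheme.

The DIM suffix surfaces as [-go] and [-ko], depending on the final segment of the stem.
The GEN suffix, which begins with [k], is invariant after every stem; so [k] is not altered by any rule here.
So the underlying form is /-go/, and voiced stops become voiceless after a vowel.

/-go/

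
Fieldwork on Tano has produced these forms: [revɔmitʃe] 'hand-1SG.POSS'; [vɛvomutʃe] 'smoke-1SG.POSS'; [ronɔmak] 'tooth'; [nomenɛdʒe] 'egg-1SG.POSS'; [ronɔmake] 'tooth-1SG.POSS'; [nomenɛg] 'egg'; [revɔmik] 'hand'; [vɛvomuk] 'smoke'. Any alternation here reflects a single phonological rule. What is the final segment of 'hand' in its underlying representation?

The root 'hand' surfaces as [revɔmitʃe] and [revɔmik], with a stem-final [tʃ] ~ [k] alternation.
The stem 'tooth' ([ronɔmake], [ronɔmak]) shows [k] unchanged in both environments, so [k] cannot be basic with [tʃ] derived before the 1SG.POSS suffix.
The alternation reflects depalatalization: palato-alveolar /tʃ/ and /dʒ/ become [k] and [g] when no front vowel follows. /tʃ/ is underlying.

/tʃ/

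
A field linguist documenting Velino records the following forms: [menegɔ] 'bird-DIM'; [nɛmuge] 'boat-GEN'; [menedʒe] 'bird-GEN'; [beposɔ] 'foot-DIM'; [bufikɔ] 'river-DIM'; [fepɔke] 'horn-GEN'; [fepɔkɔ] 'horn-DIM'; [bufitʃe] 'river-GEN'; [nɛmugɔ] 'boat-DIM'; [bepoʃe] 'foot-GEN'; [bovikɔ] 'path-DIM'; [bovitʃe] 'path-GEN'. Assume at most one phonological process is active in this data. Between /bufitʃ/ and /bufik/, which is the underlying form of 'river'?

/bufitʃ/

The stem for 'river' ends in [k] in [bufikɔ] but [tʃ] in [bufitʃe].
The stem 'horn' ([fepɔkɔ], [fepɔke]) shows [k] unchanged in both environments, so [k] cannot be basic with [tʃ] derived before the GEN suffix.
The alternation reflects depalatalization: palato-alveolar /tʃ/, /dʒ/ and /ʃ/ become [k], [g] and [s] when no front vowel follows. /tʃ/ is underlying.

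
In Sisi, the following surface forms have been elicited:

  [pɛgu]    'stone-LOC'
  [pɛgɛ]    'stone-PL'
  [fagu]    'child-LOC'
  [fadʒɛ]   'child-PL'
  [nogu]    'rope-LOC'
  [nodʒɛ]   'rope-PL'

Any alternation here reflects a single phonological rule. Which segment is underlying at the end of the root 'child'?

The root 'child' surfaces as [fagu] and [fadʒɛ], with a stem-final [g] ~ [dʒ] alternation.
But 'stone' keeps [g] in both environments ([pɛgu], [pɛgɛ]), so there is no rule changing /g/ to [dʒ] before the PL suffix.
The underlying segment must be /dʒ/; palato-alveolar /dʒ/ becomes [g] when no front vowel follows, yielding [g] there.

/dʒ/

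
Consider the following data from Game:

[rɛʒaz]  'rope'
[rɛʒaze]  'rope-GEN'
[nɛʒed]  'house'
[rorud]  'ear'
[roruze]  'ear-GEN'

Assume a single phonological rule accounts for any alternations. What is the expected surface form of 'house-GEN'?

[nɛʒeze]

The stem for 'ear' ends in [d] in [rorud] but [z] in [roruze].
If /z/ were underlying and a rule turned it into [d] in isolation, 'rope' would also alternate; but it has [z] in both [rɛʒaz] and [rɛʒaze].
So /d/ is underlying, and a rule of intervocalic spirantization — voiced stops become fricatives between vowels — gives [z].
From [nɛʒed] the stem 'house' is /nɛʒed/; between vowels this yields [nɛʒeze].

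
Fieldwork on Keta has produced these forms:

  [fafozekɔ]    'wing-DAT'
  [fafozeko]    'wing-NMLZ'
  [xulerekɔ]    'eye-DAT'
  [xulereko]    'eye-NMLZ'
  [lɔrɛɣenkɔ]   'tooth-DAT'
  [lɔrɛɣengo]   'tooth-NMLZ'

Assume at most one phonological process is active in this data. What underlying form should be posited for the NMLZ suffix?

/-go/

The NMLZ morpheme has two allomorphs, [-go] and [-ko].
The DAT suffix, which begins with [k], is invariant after every stem; so [k] is not altered by any rule here.
The NMLZ suffix is therefore /-go/ underlyingly, with post-vocalic devoicing: voiced stops become voiceless after a vowel.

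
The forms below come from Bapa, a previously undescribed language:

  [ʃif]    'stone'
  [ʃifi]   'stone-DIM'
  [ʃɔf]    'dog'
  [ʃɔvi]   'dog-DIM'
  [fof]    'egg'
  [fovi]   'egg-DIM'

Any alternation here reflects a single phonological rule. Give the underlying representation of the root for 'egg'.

/fov/

In [fof] and [fovi] the final segment of 'egg' alternates: [f] ~ [v].
If /f/ were underlying and a rule turned it into [v] before the DIM suffix, 'stone' would also alternate; but it has [f] in both [ʃif] and [ʃifi].
The underlying segment must be /v/; voiced obstruents become voiceless word-finally, yielding [f] there.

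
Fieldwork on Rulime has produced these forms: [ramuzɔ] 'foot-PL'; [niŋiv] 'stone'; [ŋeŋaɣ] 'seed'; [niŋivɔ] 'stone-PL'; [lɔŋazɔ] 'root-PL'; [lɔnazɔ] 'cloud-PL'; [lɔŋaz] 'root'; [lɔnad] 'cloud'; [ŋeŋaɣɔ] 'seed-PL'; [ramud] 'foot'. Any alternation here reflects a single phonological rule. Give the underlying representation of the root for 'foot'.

/ramud/

The root 'foot' surfaces as [ramuzɔ] and [ramud], with a stem-final [z] ~ [d] alternation.
The stem 'root' ([lɔŋazɔ], [lɔŋaz]) shows [z] unchanged in both environments, so [z] cannot be basic with [d] derived in isolation.
Therefore /d/ is basic and [z] is derived by intervocalic spirantization (voiced stops become fricatives between vowels).
So 'foot' = /ramud/.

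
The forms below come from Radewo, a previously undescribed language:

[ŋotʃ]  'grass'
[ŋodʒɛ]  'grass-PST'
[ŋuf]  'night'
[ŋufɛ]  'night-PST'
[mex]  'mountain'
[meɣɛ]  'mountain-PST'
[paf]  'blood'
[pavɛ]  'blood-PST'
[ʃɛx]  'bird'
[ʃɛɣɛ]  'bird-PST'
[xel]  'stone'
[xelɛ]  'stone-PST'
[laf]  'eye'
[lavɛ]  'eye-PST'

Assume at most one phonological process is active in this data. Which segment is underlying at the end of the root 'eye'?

/v/

The stem for 'eye' ends in [f] in [laf] but [v] in [lavɛ].
The stem 'night' ([ŋuf], [ŋufɛ]) shows [f] unchanged in both environments, so [f] cannot be basic with [v] derived before the PST suffix.
So /v/ is underlying, and a rule of word-final obstruent devoicing — voiced obstruents become voiceless word-finally — gives [f].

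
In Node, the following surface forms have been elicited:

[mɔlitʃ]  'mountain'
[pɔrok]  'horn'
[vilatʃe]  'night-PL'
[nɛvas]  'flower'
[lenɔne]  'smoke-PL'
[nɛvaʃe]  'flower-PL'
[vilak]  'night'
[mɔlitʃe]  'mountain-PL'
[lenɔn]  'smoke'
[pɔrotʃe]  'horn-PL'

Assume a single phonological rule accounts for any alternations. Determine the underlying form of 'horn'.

The root 'horn' surfaces as [pɔrotʃe] and [pɔrok], with a stem-final [tʃ] ~ [k] alternation.
The stem 'mountain' ([mɔlitʃe], [mɔlitʃ]) shows [tʃ] unchanged in both environments, so [tʃ] cannot be basic with [k] derived in isolation.
The underlying segment must be /k/; /k/ and /s/ become palato-alveolar [tʃ] and [ʃ] before a front vowel, yielding [tʃ] there.

/pɔrok/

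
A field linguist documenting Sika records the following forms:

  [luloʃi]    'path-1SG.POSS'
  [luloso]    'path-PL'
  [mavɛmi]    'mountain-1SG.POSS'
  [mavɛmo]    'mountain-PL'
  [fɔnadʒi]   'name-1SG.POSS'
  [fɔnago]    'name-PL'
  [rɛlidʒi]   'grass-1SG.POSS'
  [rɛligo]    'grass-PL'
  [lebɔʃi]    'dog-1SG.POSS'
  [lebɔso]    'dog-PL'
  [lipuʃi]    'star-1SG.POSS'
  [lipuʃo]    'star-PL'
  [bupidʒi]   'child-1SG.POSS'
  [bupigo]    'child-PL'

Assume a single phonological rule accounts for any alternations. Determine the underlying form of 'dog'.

/lebɔs/

The stem for 'dog' ends in [ʃ] in [lebɔʃi] but [s] in [lebɔso].
Compare 'star', with invariant [ʃ] in [lipuʃi] and [lipuʃo]: an analysis with underlying /ʃ/ and a rule producing [s] before the PL suffix would wrongly predict alternation here too.
The alternation reflects palatalization before a front vowel: /g/ and /s/ become palato-alveolar [dʒ] and [ʃ] before a front vowel. /s/ is underlying.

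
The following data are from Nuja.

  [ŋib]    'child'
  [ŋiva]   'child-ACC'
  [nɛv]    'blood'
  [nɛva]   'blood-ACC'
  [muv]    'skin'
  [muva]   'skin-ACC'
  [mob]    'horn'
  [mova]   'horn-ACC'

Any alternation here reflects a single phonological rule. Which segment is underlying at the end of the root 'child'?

/b/

In [ŋib] and [ŋiva] the final segment of 'child' alternates: [b] ~ [v].
But 'blood' keeps [v] in both environments ([nɛv], [nɛva]), so there is no rule changing /v/ to [b] in isolation.
So /b/ is underlying, and a rule of intervocalic spirantization — voiced stops become fricatives between vowels — gives [v].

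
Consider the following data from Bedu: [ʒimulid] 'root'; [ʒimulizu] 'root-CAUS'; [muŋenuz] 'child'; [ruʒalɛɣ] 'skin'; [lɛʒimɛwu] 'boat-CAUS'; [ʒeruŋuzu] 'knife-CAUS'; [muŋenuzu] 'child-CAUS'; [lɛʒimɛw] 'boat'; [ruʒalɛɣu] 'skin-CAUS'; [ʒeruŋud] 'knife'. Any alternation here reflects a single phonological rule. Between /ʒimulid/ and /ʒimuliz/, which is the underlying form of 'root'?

In [ʒimulid] and [ʒimulizu] the final segment of 'root' alternates: [d] ~ [z].
Compare 'child', with invariant [z] in [muŋenuz] and [muŋenuzu]: an analysis with underlying /z/ and a rule producing [d] in isolation would wrongly predict alternation here too.
The alternation reflects intervocalic spirantization: voiced stops become fricatives between vowels. /d/ is underlying.

/ʒimulid/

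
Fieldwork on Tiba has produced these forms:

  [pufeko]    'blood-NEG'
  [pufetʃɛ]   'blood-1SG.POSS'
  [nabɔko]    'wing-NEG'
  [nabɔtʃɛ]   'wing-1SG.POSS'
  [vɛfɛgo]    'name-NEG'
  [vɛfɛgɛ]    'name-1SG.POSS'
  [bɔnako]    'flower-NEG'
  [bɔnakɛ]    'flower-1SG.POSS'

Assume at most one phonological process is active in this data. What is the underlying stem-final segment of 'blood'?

/tʃ/

In [pufeko] and [pufetʃɛ] the final segment of 'blood' alternates: [k] ~ [tʃ].
If /k/ were underlying and a rule turned it into [tʃ] before the 1SG.POSS suffix, 'flower' would also alternate; but it has [k] in both [bɔnako] and [bɔnakɛ].
The underlying segment must be /tʃ/; palato-alveolar /tʃ/ becomes [k] when no front vowel follows, yielding [k] there.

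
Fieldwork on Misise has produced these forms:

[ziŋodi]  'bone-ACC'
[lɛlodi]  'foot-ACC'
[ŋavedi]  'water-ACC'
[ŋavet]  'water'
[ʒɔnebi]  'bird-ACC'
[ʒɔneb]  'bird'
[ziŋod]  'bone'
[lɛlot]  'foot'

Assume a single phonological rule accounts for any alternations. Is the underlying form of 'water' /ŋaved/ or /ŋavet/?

/ŋavet/

The root 'water' surfaces as [ŋavet] and [ŋavedi], with a stem-final [t] ~ [d] alternation.
Compare 'bone', with invariant [d] in [ziŋod] and [ziŋodi]: an analysis with underlying /d/ and a rule producing [t] in isolation would wrongly predict alternation here too.
Therefore /t/ is basic and [d] is derived by intervocalic voicing (voiceless stops become voiced between vowels).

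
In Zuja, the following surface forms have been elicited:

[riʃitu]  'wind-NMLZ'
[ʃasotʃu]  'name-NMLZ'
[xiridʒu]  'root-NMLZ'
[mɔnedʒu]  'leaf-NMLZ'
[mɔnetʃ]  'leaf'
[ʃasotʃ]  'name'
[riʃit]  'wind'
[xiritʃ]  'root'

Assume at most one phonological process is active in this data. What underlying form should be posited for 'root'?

/xiridʒ/

In [xiridʒu] and [xiritʃ] the final segment of 'root' alternates: [dʒ] ~ [tʃ].
The stem 'name' ([ʃasotʃu], [ʃasotʃ]) shows [tʃ] unchanged in both environments, so [tʃ] cannot be basic with [dʒ] derived before the NMLZ suffix.
So /dʒ/ is underlying, and a rule of word-final obstruent devoicing — voiced obstruents become voiceless word-finally — gives [tʃ].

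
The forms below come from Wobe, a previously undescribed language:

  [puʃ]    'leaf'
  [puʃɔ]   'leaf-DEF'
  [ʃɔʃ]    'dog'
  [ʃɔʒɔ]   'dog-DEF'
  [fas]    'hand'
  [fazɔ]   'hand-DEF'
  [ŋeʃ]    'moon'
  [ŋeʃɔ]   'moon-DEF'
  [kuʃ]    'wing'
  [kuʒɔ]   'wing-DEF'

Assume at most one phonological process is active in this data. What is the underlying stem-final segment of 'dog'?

/ʒ/

The stem for 'dog' ends in [ʃ] in [ʃɔʃ] but [ʒ] in [ʃɔʒɔ].
Compare 'moon', with invariant [ʃ] in [ŋeʃ] and [ŋeʃɔ]: an analysis with underlying /ʃ/ and a rule producing [ʒ] before the DEF suffix would wrongly predict alternation here too.
Therefore /ʒ/ is basic and [ʃ] is derived by word-final obstruent devoicing (voiced obstruents become voiceless word-finally).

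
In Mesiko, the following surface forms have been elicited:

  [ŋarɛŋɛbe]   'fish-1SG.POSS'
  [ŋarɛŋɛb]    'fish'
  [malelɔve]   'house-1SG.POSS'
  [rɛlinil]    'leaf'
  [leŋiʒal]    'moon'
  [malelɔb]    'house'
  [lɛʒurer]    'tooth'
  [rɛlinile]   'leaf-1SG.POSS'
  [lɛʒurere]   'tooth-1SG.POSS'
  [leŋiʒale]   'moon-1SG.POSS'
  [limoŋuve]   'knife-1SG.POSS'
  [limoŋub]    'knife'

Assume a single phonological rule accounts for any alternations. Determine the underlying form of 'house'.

'house' shows [v] ~ [b] at the end of the stem ([malelɔve] vs [malelɔb]).
But 'fish' keeps [b] in both environments ([ŋarɛŋɛbe], [ŋarɛŋɛb]), so there is no rule changing /b/ to [v] before the 1SG.POSS suffix.
The underlying segment must be /v/; voiced fricatives become stops word-finally, yielding [b] there.

/malelɔv/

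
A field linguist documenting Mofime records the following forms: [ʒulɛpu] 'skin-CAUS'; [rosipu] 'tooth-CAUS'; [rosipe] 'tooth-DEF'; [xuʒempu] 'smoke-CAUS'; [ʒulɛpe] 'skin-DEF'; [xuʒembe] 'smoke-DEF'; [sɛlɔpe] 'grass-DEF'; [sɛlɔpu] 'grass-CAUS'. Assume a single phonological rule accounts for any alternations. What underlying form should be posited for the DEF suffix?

The DEF morpheme has two allomorphs, [-be] and [-pe].
By contrast the CAUS suffix keeps its initial [p] throughout — that segment must be underlying.
The DEF suffix is therefore /-be/ underlyingly, with post-vocalic devoicing: voiced stops become voiceless after a vowel.

/-be/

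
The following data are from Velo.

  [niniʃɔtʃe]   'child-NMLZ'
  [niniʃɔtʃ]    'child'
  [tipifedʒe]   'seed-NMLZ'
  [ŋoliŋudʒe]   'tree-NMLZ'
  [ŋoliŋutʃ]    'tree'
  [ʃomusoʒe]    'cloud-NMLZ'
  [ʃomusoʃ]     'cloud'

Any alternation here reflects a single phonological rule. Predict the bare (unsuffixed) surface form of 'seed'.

The stem for 'tree' ends in [dʒ] in [ŋoliŋudʒe] but [tʃ] in [ŋoliŋutʃ].
But 'child' keeps [tʃ] in both environments ([niniʃɔtʃe], [niniʃɔtʃ]), so there is no rule changing /tʃ/ to [dʒ] before the NMLZ suffix.
So /dʒ/ is underlying, and a rule of word-final obstruent devoicing — voiced obstruents become voiceless word-finally — gives [tʃ].
The one attested form of 'seed', [tipifedʒe], shows underlying /tipifedʒ/. Applying the same rule word-finally gives [tipifetʃ].

[tipifetʃ]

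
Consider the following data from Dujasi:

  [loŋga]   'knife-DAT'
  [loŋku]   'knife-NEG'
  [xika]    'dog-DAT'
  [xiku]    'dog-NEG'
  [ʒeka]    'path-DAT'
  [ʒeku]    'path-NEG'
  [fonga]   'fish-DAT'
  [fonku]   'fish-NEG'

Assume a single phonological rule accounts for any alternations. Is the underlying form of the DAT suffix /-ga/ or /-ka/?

/-ga/

The DAT morpheme has two allomorphs, [-ga] and [-ka].
The NEG suffix, which begins with [k], is invariant after every stem; so [k] is not altered by any rule here.
So the underlying form is /-ga/, and voiced stops become voiceless after a vowel.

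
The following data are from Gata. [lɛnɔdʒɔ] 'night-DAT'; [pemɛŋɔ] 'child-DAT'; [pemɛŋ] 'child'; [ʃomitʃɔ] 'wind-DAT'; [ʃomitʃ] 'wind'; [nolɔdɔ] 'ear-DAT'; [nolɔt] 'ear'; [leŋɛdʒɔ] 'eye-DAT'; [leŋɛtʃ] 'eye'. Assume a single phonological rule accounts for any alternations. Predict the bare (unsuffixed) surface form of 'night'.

'eye' shows [dʒ] ~ [tʃ] at the end of the stem ([leŋɛdʒɔ] vs [leŋɛtʃ]).
Compare 'wind', with invariant [tʃ] in [ʃomitʃɔ] and [ʃomitʃ]: an analysis with underlying /tʃ/ and a rule producing [dʒ] before the DAT suffix would wrongly predict alternation here too.
So /dʒ/ is underlying, and a rule of word-final obstruent devoicing — voiced obstruents become voiceless word-finally — gives [tʃ].
From [lɛnɔdʒɔ] the stem 'night' is /lɛnɔdʒ/; word-finally this yields [lɛnɔtʃ].

[lɛnɔtʃ]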